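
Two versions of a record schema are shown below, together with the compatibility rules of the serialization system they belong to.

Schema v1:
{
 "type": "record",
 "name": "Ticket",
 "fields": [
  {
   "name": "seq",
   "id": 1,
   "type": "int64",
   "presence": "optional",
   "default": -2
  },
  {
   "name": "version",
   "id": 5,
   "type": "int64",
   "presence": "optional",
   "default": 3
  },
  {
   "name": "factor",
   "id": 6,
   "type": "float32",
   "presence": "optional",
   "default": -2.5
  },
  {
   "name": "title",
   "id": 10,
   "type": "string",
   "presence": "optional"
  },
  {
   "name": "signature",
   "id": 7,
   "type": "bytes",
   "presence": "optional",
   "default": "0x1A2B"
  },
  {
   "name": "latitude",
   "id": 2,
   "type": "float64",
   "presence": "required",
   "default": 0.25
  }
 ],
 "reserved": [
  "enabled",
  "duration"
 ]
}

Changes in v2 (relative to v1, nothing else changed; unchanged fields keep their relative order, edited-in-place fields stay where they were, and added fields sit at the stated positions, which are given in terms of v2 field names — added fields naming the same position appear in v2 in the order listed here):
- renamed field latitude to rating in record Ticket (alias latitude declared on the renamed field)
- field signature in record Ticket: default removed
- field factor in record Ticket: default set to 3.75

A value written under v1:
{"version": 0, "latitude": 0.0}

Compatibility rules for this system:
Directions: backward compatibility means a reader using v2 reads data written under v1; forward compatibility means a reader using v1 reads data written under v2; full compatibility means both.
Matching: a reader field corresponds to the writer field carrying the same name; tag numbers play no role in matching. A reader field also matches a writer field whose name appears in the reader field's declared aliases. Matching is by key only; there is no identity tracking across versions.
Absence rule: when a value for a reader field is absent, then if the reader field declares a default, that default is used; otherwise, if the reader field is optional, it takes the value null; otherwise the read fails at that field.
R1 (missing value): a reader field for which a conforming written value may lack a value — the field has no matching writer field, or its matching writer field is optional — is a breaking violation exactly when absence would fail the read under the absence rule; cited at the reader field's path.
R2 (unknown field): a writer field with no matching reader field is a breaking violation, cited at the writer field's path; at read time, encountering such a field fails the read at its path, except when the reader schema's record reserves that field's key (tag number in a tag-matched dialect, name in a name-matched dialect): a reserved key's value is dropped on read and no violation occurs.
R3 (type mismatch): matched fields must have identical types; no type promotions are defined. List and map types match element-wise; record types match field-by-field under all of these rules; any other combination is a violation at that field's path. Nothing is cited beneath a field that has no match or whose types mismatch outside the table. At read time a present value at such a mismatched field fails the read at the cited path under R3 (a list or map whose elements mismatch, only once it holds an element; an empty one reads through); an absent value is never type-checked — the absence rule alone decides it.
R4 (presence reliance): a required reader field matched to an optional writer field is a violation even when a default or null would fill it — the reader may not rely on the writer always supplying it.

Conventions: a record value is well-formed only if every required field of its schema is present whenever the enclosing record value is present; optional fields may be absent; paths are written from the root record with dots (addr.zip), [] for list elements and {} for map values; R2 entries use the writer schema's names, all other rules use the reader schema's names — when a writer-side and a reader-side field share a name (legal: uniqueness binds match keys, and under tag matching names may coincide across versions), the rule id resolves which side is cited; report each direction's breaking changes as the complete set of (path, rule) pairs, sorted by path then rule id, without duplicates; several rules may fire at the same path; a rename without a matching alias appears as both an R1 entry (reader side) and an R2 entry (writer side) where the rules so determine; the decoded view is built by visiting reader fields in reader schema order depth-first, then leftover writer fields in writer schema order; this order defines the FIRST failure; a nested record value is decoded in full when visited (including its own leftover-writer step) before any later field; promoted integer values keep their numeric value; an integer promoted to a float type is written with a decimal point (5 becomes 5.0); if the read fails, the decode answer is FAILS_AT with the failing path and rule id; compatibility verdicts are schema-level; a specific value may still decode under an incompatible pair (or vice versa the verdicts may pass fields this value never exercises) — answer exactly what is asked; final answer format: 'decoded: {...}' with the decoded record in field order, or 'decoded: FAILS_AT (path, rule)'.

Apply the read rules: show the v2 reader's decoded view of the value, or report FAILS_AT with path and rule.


decoded: {"seq": -2, "version": 0, "factor": 3.75, "title": null, "signature": null, "rating": 0.0}

the writer's type comes first in each Ticket pair
decode (reader v2):
  seq := -2 (no value, default fills)
  version := 0
  factor := 3.75 (no value, default fills)
  title := null (not supplied -> null)
  signature := null (not supplied -> null)
  rating := 0.0 (from writer latitude)
  => decoded: {"seq": -2, "version": 0, "factor": 3.75, "title": null, "signature": null, "rating": 0.0}


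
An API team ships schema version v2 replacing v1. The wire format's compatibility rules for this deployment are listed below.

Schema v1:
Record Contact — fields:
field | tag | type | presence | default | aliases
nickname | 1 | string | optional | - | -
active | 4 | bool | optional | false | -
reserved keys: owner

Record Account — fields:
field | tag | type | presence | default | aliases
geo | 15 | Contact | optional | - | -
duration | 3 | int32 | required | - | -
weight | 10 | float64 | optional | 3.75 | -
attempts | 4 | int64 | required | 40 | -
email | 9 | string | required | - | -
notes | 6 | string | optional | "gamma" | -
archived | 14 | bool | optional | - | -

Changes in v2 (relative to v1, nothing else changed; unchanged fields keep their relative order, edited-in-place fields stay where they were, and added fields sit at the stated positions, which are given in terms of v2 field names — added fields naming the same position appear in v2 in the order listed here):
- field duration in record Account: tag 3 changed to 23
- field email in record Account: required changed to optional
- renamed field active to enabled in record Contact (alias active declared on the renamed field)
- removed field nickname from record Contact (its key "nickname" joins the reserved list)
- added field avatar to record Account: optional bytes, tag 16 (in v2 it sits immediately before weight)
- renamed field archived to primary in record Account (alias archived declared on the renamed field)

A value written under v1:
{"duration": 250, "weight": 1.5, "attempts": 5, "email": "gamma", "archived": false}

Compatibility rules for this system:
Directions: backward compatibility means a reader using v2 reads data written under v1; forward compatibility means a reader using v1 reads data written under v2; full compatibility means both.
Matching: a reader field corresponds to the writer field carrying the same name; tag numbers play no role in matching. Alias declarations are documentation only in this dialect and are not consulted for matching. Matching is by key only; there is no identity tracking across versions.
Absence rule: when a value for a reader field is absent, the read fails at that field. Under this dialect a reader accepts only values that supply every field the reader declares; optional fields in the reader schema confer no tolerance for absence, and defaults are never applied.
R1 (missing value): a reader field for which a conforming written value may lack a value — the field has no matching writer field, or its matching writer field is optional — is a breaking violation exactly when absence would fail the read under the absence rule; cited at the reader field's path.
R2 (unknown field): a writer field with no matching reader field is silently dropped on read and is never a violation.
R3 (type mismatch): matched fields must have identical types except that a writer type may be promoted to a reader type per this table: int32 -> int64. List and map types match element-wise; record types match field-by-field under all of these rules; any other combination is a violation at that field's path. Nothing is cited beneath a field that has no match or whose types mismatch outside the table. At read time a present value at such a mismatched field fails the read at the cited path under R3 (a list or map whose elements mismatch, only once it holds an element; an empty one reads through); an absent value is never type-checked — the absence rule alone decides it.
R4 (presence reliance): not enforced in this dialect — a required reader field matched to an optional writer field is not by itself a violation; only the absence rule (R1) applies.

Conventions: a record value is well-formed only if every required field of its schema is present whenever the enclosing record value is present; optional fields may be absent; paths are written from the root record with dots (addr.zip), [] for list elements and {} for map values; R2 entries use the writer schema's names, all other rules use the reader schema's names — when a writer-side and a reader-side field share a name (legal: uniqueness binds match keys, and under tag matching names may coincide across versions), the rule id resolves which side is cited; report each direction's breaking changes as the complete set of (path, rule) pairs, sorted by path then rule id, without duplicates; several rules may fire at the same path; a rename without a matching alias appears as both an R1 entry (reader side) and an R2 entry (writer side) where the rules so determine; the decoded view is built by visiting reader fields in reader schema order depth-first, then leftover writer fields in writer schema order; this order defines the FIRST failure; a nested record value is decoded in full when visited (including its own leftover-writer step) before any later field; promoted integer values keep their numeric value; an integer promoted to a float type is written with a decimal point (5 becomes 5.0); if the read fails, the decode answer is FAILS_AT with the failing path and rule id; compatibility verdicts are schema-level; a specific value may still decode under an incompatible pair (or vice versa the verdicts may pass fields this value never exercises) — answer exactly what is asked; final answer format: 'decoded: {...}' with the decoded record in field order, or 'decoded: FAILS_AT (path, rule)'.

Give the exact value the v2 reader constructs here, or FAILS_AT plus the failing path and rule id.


the writer's type comes first in each Account pair
decode walk for Account under reader schema v2:
  read fails at geo under R1 (no fill)
  => FAILS_AT (geo, R1)
the other Account changes do not affect what is asked:
  field duration in record Account: tag 3 changed to 23 -> no rule fires on it and the decoded Account view is identical with or without it
  field email in record Account: required changed to optional -> shifts the Account verdicts, not this decode
  renamed field active to enabled in record Contact (alias active declared on the renamed field) -> shifts the Account verdicts, not this decode
  removed field nickname from record Contact (its key "nickname" joins the reserved list) -> shifts the Account verdicts, not this decode
  added field avatar to record Account: optional bytes, tag 16 (in v2 it sits immediately before weight) -> shifts the Account verdicts, not this decode
  renamed field archived to primary in record Account (alias archived declared on the renamed field) -> shifts the Account verdicts, not this decode

decoded: FAILS_AT (geo, R1)


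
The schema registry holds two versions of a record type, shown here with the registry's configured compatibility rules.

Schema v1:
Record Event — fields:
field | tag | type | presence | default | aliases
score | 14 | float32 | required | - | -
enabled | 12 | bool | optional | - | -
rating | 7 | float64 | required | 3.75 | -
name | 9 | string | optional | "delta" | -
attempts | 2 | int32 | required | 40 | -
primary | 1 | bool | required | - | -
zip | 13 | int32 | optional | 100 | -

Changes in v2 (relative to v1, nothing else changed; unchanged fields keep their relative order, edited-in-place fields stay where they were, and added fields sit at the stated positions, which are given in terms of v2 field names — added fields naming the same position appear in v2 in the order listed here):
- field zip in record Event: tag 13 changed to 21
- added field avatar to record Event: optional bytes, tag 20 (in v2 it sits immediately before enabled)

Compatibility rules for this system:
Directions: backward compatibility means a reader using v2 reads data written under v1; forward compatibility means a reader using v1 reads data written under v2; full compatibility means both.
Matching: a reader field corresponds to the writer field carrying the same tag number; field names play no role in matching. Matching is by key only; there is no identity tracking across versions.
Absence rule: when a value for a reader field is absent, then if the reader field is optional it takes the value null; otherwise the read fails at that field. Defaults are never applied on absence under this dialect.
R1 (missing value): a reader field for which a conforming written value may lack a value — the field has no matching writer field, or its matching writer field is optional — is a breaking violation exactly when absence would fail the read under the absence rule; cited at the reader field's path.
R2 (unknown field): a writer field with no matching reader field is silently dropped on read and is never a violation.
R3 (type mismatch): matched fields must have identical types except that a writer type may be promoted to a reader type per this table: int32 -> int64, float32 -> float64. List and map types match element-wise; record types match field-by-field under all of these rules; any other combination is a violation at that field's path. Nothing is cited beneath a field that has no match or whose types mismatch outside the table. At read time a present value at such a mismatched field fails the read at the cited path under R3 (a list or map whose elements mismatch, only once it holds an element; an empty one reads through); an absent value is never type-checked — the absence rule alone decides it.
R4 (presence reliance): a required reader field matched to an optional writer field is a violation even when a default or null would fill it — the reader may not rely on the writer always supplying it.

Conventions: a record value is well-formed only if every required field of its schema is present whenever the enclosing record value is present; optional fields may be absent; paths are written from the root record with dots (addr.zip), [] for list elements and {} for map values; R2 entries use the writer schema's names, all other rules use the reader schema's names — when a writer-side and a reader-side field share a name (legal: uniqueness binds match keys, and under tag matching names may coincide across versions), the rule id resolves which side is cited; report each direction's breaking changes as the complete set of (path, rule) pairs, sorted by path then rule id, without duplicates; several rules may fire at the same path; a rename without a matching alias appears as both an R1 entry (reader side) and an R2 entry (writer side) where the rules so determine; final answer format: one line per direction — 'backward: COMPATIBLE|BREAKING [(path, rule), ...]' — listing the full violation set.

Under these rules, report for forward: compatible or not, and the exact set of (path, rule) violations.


forward: COMPATIBLE []

in Event below, arrows point writer -> reader
checking forward for Event: reader v1 against writer v2:
  score: float32 -> float32, writer required; from score
  enabled: bool -> bool, writer optional; from enabled
  rating: float64 -> float64, writer required; from rating
  name: string -> string, writer optional; from name
  attempts: int32 -> int32, writer required; from attempts
  primary: bool -> bool, writer required; from primary
  zip: no writer match
  writer avatar: unknown to reader
  writer zip: unknown to reader
  => no violations; forward on Event: COMPATIBLE
diffs on Event not affecting the asked answer:
  field zip in record Event: tag 13 changed to 21 -> no rule fires on it in Event's dialect; the asked verdict holds
  added field avatar to record Event: optional bytes, tag 20 (in v2 it sits immediately before enabled) -> no rule fires on it in Event's dialect; the asked verdict holds


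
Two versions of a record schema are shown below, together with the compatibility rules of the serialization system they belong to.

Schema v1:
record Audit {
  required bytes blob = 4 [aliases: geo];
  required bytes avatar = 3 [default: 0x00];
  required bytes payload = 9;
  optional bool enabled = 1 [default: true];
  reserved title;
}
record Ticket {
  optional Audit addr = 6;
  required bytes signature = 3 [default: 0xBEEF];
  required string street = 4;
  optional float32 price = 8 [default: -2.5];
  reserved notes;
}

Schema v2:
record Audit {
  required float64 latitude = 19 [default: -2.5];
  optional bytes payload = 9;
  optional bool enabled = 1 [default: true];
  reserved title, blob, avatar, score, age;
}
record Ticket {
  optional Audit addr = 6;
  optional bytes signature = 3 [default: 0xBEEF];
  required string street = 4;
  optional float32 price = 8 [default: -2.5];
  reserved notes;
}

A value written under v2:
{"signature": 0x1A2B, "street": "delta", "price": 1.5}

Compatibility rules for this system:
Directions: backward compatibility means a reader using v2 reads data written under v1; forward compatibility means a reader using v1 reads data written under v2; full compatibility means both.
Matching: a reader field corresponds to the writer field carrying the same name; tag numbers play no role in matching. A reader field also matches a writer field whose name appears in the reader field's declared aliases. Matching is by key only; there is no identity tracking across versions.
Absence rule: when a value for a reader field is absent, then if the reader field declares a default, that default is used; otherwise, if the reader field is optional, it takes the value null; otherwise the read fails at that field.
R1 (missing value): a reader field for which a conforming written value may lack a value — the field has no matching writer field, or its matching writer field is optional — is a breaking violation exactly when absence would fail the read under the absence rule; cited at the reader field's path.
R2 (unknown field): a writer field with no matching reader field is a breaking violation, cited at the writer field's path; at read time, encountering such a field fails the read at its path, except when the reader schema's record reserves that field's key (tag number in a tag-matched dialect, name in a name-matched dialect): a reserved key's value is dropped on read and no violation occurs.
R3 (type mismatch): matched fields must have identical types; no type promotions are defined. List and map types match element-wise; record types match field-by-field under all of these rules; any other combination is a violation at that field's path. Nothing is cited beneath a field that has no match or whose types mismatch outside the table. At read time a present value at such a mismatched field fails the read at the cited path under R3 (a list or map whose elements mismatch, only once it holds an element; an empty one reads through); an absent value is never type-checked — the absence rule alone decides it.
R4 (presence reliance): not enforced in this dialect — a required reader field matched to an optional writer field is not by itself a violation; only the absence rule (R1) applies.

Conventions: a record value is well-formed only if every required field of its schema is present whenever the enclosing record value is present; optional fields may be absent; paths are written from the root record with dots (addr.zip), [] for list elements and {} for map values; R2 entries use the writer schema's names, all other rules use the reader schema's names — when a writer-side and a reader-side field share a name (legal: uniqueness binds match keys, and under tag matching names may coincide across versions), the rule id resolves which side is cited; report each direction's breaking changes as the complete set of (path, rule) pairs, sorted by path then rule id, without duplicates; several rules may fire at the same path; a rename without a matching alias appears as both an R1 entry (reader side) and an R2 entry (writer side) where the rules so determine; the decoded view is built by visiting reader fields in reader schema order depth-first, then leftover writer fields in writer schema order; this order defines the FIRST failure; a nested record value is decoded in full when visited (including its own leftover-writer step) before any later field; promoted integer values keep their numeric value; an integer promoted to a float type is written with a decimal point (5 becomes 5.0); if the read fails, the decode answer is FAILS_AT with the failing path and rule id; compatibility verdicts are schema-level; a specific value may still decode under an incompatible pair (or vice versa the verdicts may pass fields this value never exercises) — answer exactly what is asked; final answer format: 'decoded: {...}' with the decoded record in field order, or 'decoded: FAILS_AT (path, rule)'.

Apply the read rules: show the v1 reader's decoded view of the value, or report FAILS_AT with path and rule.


each type pair in Ticket: writer, then reader
decoding the Ticket value with the v1 reader:
  addr := null (not supplied -> null)
  signature := 0x1A2B
  street := "delta"
  price := 1.5
  => decoded: {"addr": null, "signature": 0x1A2B, "street": "delta", "price": 1.5}
the other Ticket changes do not affect what is asked:
  removed field blob from record Audit (its key "blob" joins the reserved list) -> affects the rule determinations only; this particular Ticket value decodes identically
  field signature in record Ticket: required changed to optional -> inert under this dialect — no rule fires on Ticket and the result does not move
  added field latitude to record Audit: required float64, tag 19, default -2.5 (in v2 it sits immediately before payload) -> affects the rule determinations only; this particular Ticket value decodes identically
  field payload in record Audit: required changed to optional -> affects the rule determinations only; this particular Ticket value decodes identically
  removed field avatar from record Audit (its key "avatar" joins the reserved list) -> inert under this dialect — no rule fires on Ticket and the result does not move

decoded: {"addr": null, "signature": 0x1A2B, "street": "delta", "price": 1.5}


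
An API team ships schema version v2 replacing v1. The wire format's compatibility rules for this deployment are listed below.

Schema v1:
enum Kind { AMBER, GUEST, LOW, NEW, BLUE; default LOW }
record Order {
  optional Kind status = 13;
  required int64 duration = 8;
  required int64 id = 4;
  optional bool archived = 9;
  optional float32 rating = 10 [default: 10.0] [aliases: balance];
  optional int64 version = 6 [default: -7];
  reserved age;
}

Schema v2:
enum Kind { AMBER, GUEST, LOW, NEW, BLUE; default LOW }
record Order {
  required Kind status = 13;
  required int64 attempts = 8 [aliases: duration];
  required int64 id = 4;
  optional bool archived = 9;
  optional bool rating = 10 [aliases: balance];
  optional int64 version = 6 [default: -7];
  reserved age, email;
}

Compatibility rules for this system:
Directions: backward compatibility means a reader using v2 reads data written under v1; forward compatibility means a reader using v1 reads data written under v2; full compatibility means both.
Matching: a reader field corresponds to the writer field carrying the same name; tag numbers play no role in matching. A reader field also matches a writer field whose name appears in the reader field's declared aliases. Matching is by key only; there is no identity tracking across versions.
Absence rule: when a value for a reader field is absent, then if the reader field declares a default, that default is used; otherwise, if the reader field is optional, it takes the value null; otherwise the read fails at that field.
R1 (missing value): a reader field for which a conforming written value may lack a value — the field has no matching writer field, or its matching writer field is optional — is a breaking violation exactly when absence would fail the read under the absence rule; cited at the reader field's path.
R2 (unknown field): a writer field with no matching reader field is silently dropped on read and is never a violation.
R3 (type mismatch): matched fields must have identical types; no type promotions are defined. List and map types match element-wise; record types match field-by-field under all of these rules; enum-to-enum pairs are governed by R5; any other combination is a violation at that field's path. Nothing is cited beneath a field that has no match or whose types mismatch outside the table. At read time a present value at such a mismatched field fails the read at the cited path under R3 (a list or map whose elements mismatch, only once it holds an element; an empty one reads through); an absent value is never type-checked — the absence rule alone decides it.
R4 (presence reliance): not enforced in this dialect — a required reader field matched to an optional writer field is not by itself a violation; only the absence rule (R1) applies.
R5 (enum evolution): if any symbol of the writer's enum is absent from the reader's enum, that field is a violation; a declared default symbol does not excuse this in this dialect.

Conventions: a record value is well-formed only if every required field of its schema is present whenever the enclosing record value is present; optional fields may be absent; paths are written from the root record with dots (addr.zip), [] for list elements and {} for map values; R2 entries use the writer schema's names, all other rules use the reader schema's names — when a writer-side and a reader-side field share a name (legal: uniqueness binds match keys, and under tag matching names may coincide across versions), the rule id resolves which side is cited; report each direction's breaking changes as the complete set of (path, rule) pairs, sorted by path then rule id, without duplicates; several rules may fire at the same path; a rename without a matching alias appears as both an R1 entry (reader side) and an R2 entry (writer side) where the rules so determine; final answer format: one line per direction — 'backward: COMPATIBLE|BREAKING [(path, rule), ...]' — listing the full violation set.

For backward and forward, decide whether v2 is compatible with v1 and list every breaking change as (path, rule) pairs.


backward: BREAKING [(rating, R3), (status, R1)]; forward: BREAKING [(duration, R1), (rating, R3)]

each type pair in Order: writer, then reader
backward for Order (reader v2, writer v1):
  writer optional, Kind -> Kind: reader status maps from writer status
  writer required, int64 -> int64: reader attempts maps from writer duration
  writer required, int64 -> int64: reader id maps from writer id
  writer optional, bool -> bool: reader archived maps from writer archived
  writer optional, float32 -> bool: reader rating maps from writer rating
  writer optional, int64 -> int64: reader version maps from writer version
  rule R3 violated at rating
  rule R1 violated at status
  => 2 violation(s): backward is BREAKING for Order
forward for Order (reader v1, writer v2):
  writer required, Kind -> Kind: reader status maps from writer status
  no writer field matches reader duration
  writer required, int64 -> int64: reader id maps from writer id
  writer optional, bool -> bool: reader archived maps from writer archived
  writer optional, bool -> float32: reader rating maps from writer rating
  writer optional, int64 -> int64: reader version maps from writer version
  leftover writer field: attempts
  rule R1 violated at duration
  rule R3 violated at rating
  => 2 violation(s): forward is BREAKING for Order


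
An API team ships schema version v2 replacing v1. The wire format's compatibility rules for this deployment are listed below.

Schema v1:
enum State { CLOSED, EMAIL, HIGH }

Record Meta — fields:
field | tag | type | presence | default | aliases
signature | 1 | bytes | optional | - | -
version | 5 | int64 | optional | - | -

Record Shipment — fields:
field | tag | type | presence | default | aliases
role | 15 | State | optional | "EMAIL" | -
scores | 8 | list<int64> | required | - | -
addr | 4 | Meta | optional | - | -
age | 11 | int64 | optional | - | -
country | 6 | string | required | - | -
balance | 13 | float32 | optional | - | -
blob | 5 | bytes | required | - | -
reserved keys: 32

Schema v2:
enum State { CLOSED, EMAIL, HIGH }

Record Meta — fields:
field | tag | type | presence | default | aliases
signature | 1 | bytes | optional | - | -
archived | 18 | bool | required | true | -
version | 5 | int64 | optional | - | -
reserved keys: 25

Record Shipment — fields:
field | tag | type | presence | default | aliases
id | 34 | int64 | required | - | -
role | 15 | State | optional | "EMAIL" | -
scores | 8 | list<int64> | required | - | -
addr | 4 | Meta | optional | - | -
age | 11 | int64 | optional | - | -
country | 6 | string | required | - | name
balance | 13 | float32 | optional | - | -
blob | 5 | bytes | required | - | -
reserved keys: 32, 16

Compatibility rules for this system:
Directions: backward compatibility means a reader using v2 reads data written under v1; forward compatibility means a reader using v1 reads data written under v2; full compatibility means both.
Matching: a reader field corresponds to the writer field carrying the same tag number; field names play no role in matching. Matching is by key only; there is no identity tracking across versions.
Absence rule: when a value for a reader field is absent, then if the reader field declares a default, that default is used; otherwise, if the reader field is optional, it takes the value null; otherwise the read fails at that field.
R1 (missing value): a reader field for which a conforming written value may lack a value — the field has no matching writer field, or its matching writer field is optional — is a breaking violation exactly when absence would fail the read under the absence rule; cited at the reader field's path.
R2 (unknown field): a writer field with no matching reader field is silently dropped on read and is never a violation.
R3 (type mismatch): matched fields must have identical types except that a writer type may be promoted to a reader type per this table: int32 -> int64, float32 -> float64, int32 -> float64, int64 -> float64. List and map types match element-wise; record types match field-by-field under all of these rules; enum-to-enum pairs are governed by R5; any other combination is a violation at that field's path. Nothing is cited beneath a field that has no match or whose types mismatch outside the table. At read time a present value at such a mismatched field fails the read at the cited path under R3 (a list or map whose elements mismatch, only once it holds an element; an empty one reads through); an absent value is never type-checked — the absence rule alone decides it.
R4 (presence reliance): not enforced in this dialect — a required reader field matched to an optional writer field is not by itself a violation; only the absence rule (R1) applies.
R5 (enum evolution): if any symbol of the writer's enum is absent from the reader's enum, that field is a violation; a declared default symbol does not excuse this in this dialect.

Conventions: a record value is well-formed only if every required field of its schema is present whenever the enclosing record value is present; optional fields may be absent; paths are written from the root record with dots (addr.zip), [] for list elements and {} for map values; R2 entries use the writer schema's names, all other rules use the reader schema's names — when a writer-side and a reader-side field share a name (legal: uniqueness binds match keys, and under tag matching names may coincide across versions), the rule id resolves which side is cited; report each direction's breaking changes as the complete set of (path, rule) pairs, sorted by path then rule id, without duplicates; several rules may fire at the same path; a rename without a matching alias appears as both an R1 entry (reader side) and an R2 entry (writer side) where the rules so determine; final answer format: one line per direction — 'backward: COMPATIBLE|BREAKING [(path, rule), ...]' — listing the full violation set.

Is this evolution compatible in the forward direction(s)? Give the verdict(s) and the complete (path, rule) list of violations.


each type pair in Shipment: writer, then reader
forward analysis of Shipment with v1 as reader and v2 as writer:
  writer optional, State -> State: reader role maps from writer role
  writer required, list<int64> -> list<int64>: reader scores maps from writer scores
  writer optional, Meta -> Meta: reader addr maps from writer addr
  writer optional, int64 -> int64: reader age maps from writer age
  writer required, string -> string: reader country maps from writer country
  writer optional, float32 -> float32: reader balance maps from writer balance
  writer required, bytes -> bytes: reader blob maps from writer blob
  writer id: unknown to reader
  writer optional, bytes -> bytes: reader addr.signature maps from writer addr.signature
  writer optional, int64 -> int64: reader addr.version maps from writer addr.version
  writer addr.archived: unknown to reader
  nothing fires on Shipment: forward is COMPATIBLE
the rest of the Shipment diff is inert for this question:
  added field id to record Shipment: required int64, tag 34 (in v2 it sits immediately before role) -> fires only in the backward direction of Shipment, which is not asked here
  added field archived to record Meta: required bool, tag 18, default true (in v2 it sits immediately before version) -> inert for the asked Shipment verdict: nothing fires

forward: COMPATIBLE []


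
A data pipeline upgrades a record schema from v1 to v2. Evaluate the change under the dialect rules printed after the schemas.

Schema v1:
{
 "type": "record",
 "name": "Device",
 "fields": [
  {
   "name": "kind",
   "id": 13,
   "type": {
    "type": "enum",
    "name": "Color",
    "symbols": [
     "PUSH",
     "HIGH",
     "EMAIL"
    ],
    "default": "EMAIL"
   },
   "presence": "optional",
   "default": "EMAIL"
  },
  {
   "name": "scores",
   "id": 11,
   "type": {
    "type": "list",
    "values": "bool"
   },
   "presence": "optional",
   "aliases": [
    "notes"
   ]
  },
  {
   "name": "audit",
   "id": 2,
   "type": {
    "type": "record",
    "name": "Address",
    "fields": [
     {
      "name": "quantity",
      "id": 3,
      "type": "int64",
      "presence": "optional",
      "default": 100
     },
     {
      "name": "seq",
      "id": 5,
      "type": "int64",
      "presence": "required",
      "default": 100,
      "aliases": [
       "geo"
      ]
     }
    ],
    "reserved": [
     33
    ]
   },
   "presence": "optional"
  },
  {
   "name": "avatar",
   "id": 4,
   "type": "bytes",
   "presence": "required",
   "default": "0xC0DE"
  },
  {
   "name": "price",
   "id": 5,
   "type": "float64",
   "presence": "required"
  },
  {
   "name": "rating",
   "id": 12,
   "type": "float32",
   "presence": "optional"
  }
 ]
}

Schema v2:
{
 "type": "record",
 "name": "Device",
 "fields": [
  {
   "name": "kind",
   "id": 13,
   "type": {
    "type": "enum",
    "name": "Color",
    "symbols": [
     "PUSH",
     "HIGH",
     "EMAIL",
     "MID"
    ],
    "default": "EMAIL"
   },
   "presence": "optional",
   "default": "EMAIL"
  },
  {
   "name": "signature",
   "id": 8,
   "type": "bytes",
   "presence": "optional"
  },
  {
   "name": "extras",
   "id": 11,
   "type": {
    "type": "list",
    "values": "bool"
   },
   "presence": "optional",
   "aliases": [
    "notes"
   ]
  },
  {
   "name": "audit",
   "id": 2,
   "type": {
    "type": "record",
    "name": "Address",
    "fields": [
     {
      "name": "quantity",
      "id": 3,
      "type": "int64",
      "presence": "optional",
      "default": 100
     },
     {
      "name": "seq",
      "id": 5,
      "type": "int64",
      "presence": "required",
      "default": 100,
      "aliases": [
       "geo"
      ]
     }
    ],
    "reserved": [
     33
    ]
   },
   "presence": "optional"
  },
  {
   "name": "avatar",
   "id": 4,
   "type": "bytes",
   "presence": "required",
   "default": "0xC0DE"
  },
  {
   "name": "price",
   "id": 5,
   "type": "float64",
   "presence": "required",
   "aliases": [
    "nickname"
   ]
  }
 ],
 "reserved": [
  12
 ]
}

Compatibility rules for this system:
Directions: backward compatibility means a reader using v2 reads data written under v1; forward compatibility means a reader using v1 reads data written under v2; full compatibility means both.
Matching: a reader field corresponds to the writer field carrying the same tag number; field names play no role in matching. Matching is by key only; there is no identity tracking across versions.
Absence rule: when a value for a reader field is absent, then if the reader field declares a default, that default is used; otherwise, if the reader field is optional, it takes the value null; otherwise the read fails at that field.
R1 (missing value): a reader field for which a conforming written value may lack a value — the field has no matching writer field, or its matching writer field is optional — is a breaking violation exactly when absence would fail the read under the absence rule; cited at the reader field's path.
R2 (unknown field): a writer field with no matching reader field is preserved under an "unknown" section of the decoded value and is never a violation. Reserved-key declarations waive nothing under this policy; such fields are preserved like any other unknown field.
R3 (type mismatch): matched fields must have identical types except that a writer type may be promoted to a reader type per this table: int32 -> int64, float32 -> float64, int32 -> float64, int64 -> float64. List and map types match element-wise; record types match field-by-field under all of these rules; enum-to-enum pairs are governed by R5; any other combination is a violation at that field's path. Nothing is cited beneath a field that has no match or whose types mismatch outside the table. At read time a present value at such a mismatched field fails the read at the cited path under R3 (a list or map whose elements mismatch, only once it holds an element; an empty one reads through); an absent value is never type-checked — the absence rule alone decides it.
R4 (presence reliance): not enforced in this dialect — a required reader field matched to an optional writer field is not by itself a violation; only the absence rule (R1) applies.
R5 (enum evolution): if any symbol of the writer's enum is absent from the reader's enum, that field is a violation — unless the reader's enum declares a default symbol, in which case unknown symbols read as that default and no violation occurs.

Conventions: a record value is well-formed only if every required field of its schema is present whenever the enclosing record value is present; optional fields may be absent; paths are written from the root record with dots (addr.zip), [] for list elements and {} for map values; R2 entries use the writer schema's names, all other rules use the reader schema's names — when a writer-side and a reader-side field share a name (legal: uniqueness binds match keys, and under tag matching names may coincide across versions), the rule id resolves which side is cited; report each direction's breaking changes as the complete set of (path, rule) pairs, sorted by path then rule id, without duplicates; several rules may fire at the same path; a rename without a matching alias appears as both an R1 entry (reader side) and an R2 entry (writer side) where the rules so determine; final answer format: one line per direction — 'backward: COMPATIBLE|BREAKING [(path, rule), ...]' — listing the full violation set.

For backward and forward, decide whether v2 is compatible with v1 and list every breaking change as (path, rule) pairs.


backward: COMPATIBLE []; forward: COMPATIBLE []

arrows below run writer -> reader for Device
backward on Device — v2 reading data written by v1:
  kind <- kind (Color -> Color, writer optional)
  signature: no writer-side match
  extras <- scores (list<bool> -> list<bool>, writer optional)
  audit <- audit (Address -> Address, writer optional)
  avatar <- avatar (bytes -> bytes, writer required)
  price <- price (float64 -> float64, writer required)
  leftover writer field: rating
  audit.quantity <- audit.quantity (int64 -> int64, writer optional)
  audit.seq <- audit.seq (int64 -> int64, writer required)
  => backward verdict for Device: COMPATIBLE, no violations
forward on Device — v1 reading data written by v2:
  kind <- kind (Color -> Color, writer optional)
  scores <- extras (list<bool> -> list<bool>, writer optional)
  audit <- audit (Address -> Address, writer optional)
  avatar <- avatar (bytes -> bytes, writer required)
  price <- price (float64 -> float64, writer required)
  rating: no writer-side match
  leftover writer field: signature
  audit.quantity <- audit.quantity (int64 -> int64, writer optional)
  audit.seq <- audit.seq (int64 -> int64, writer required)
  => forward verdict for Device: COMPATIBLE, no violations
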